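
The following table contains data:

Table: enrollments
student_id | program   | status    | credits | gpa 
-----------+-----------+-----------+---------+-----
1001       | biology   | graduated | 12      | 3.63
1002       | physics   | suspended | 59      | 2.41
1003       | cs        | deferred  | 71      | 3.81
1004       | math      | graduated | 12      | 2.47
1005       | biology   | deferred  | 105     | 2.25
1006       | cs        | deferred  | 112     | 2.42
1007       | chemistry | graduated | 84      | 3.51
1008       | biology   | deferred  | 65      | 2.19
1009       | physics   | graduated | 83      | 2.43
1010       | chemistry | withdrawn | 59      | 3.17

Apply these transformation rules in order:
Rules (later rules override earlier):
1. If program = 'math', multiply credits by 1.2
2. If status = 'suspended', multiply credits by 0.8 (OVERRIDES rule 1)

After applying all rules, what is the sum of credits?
652.6

Step 1: Rule 2 takes priority for records with status = 'suspended'
  - 1 records: 59 × 0.8 = 47.2
Step 2: Rule 1 applies to remaining records with program = 'math'
  - 1 records: 12 × 1.2 = 14.4
Step 3: Other records unchanged: 591
Step 4: Final sum = 47.2 + 14.4 + 591 = 652.6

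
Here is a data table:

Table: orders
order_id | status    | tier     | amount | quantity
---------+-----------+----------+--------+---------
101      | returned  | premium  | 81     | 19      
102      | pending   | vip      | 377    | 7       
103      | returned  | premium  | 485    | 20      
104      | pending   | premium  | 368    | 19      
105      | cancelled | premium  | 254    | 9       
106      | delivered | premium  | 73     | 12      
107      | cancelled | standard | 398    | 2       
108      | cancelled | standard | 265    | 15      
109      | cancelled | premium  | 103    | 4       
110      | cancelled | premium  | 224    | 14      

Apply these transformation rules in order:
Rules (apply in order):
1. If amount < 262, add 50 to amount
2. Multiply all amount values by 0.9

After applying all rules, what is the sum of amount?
2590.2

Step 1: Apply Rule 1 - Add 50 to records with amount < 262
  - 5 records affected: 735 + (5 × 50) = 985
  - Unaffected records: 1893
  - Sum after Rule 1: 2878
Step 2: Apply Rule 2 - Multiply all by 0.9
  - 2878 × 0.9 = 2590.2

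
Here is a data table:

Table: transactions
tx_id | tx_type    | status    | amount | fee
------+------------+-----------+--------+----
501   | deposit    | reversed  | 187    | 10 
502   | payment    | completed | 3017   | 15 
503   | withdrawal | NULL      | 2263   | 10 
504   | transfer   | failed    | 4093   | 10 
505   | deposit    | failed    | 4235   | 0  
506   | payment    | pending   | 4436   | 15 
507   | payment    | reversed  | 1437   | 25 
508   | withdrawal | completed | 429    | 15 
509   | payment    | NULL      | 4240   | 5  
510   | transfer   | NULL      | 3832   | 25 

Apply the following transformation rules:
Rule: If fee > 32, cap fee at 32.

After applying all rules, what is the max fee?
25

Step 1: Original maximum fee = 25
Step 2: Check cap of 32 against maximum
Step 3: No records exceed the cap (max 25 <= cap 32), so no capping applies
Step 4: Maximum after transformation = 25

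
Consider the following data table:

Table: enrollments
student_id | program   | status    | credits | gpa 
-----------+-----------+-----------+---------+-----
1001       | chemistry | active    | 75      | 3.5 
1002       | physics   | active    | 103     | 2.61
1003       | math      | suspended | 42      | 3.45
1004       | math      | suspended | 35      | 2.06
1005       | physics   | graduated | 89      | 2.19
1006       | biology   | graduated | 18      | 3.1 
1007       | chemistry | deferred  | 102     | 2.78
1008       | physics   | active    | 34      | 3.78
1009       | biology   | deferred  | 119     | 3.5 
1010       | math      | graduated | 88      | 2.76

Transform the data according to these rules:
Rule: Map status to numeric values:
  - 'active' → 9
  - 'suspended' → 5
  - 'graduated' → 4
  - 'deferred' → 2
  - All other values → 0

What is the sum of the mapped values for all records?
53

Step 1: Apply mapping to each record
Step 2: Count by status:
  'active': 3 records × 9 = 27
  'suspended': 2 records × 5 = 10
  'graduated': 3 records × 4 = 12
  'deferred': 2 records × 2 = 4
Step 3: Sum all mapped values = 53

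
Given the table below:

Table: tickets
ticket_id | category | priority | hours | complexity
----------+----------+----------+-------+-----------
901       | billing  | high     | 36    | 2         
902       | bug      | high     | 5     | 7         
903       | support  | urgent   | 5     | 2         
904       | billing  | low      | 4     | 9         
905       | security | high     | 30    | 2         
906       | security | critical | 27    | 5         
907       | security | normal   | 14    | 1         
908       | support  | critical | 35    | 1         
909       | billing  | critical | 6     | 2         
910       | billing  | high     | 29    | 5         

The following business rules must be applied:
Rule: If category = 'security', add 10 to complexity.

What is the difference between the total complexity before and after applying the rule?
30

Step 1: Original sum of complexity = 36
Step 2: 3 records have category = 'security'
Step 3: Each affected record changes by 10
Step 4: Total change = 3 × 10 = 30
Step 5: New sum = 36 + 30 = 66
Step 6: Difference = |66 - 36| = 30
        (Sum increased by 30)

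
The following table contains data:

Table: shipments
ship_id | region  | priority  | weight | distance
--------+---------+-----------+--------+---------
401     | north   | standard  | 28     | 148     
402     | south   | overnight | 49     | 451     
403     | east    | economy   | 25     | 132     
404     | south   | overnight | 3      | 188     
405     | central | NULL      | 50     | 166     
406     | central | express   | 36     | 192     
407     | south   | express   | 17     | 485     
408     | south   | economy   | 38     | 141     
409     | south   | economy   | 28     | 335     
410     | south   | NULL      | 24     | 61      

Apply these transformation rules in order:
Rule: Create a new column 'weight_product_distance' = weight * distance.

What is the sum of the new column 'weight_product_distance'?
69766

Step 1: For each record, compute weight * distance
Example calculations:
  28 * 148 = 4144
  49 * 451 = 22099
  25 * 132 = 3300
  ...
Step 2: Sum all derived values
Step 3: Total = 69766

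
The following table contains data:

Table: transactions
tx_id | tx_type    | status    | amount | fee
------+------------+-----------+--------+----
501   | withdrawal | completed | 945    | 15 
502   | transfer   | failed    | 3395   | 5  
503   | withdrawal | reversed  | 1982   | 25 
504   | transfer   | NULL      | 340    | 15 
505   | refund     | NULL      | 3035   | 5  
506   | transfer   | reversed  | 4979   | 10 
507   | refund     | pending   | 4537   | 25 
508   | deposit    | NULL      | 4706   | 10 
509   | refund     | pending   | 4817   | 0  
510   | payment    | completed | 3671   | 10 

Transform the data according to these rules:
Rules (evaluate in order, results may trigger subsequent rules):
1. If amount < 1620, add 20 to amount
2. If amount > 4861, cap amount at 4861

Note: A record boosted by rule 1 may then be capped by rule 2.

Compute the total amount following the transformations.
32329

Step 1: Apply rule 1 to records with amount < 1620
  - 2 records get bonus of 20
  - Of these, 0 records then exceed 4861 and get capped
Step 2: Apply rule 2 to records with amount > 4861
  - 1 records (original) are capped
Step 3: Calculate final sum = 32329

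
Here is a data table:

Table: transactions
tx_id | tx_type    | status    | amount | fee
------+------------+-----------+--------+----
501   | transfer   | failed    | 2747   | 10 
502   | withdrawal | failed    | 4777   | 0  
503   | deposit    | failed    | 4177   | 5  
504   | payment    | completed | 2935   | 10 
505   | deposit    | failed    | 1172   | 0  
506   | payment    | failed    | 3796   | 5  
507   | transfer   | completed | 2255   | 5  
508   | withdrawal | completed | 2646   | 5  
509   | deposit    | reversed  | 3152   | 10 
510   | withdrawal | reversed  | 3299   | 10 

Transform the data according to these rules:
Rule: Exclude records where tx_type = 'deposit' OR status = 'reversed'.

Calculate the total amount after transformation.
19156

Step 1: Find records where tx_type = 'deposit' OR status = 'reversed'
Step 2: 4 records match, summing to 11800
Step 3: Original sum: 30956
Step 4: Remaining sum = 30956 - 11800 = 19156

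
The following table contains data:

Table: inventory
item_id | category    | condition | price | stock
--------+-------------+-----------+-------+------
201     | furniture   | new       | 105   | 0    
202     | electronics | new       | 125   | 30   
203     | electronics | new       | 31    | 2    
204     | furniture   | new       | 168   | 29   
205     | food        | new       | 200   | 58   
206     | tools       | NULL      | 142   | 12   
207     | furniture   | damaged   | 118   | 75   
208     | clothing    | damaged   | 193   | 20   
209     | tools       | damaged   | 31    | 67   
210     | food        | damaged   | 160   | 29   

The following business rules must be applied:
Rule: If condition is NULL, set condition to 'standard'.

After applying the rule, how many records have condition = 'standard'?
1

Step 1: Count records where condition IS NULL
Step 2: Found 1 records with NULL condition
Step 3: These records will have condition set to 'standard'
Step 4: Records already having condition = 'standard': 0
Step 5: Answer: 1 + 0 = 1 records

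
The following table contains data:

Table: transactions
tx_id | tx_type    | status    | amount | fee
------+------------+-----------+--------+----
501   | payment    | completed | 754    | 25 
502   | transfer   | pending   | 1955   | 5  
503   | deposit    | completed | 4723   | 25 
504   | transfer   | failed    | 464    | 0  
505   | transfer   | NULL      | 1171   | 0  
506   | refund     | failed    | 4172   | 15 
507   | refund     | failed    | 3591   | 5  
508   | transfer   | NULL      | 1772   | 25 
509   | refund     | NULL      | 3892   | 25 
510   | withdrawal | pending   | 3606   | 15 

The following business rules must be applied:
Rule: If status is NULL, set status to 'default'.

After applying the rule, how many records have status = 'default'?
3

Step 1: Count records where status IS NULL
Step 2: Found 3 records with NULL status
Step 3: These records will have status set to 'default'
Step 4: Records already having status = 'default': 0
Step 5: Answer: 3 + 0 = 3 records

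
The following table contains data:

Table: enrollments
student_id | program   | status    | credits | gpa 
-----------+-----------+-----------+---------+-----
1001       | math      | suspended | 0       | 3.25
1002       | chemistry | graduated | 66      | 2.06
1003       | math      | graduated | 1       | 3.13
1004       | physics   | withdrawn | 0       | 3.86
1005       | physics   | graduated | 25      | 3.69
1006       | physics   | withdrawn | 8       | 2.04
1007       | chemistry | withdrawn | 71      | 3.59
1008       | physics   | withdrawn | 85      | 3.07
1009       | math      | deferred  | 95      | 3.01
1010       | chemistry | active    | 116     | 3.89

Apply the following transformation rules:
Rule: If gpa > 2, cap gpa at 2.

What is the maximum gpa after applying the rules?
2

Step 1: Original maximum gpa = 3.89
Step 2: Apply cap at 2
Step 3: 10 records had gpa > 2 and were capped
Step 4: Maximum after transformation = 2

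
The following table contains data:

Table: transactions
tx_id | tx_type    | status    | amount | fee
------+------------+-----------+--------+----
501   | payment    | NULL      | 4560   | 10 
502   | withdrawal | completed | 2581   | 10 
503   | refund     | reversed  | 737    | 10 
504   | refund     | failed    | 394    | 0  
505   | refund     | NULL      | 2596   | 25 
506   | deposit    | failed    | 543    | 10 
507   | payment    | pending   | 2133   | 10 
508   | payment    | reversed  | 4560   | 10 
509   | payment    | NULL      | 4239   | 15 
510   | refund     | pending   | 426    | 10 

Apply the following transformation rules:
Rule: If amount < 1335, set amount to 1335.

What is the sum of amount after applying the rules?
26009

Step 1: 4 records have amount < 1335
Step 2: These records originally summed to 2100
Step 3: After setting to minimum: 4 × 1335 = 5340
Step 4: Unaffected records sum: 20669
Step 5: Final sum = 5340 + 20669 = 26009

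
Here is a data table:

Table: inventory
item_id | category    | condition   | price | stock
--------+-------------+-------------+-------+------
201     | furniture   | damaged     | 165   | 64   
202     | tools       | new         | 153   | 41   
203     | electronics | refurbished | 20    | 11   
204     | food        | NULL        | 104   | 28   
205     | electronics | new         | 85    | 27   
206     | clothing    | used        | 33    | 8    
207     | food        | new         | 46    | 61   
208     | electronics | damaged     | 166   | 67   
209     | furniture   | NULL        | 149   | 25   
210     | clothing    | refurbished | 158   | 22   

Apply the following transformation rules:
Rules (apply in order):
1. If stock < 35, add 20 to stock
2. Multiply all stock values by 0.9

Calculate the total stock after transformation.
426.6

Step 1: Apply Rule 1 - Add 20 to records with stock < 35
  - 6 records affected: 121 + (6 × 20) = 241
  - Unaffected records: 233
  - Sum after Rule 1: 474
Step 2: Apply Rule 2 - Multiply all by 0.9
  - 474 × 0.9 = 426.6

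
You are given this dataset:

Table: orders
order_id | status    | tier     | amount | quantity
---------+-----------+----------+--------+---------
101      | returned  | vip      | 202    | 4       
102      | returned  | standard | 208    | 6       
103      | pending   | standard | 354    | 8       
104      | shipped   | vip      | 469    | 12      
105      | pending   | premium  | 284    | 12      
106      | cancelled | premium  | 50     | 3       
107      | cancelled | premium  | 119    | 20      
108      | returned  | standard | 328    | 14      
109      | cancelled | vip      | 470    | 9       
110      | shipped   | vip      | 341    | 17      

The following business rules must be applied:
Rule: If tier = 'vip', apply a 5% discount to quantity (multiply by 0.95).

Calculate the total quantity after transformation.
102.9

Step 1: Records with tier = 'vip' have total quantity = 42
Step 2: Apply multiplier: 42 × 0.95 = 39.9
Step 3: Other records total: 63
Step 4: Final sum = 39.9 + 63 = 102.9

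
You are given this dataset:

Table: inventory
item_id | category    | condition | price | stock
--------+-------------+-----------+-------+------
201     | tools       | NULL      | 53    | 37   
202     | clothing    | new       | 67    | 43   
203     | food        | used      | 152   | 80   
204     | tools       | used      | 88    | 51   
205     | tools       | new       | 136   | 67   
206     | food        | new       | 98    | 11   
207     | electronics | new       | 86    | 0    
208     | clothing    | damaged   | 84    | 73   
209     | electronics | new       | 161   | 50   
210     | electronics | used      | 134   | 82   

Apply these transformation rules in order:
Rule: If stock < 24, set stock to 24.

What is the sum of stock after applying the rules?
531

Step 1: 2 records have stock < 24
Step 2: These records originally summed to 11
Step 3: After setting to minimum: 2 × 24 = 48
Step 4: Unaffected records sum: 483
Step 5: Final sum = 48 + 483 = 531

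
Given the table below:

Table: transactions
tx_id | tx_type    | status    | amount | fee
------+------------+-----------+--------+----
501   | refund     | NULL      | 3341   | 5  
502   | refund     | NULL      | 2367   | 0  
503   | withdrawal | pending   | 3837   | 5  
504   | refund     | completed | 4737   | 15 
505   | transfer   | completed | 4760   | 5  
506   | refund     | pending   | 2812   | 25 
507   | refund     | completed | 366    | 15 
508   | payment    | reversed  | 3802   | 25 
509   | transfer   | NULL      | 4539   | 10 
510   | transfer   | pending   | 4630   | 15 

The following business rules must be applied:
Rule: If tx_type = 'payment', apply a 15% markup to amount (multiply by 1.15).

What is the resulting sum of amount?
35761.3

Step 1: Records with tx_type = 'payment' have total amount = 3802
Step 2: Apply multiplier: 3802 × 1.15 = 4372.3
Step 3: Other records total: 31389
Step 4: Final sum = 4372.3 + 31389 = 35761.3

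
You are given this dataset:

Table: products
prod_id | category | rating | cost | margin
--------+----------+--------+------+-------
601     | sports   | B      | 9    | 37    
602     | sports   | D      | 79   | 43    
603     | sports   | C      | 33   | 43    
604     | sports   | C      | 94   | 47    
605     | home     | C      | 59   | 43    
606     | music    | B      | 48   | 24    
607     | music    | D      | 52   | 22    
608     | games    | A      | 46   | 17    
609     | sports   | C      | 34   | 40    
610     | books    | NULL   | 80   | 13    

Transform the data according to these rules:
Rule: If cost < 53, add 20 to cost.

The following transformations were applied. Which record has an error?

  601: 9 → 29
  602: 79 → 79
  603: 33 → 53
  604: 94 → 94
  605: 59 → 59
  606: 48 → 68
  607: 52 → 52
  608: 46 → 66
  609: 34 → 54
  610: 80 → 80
Record 607 has an error. The correct transformed value should be 72, not 52.

Step 1: Check each record against the rule
Step 2: Record 607 has cost = 52
Step 3: Since 52 < 53, the bonus should have been applied
Step 4: Correct value = 72, but claimed value = 52
Conclusion: Record 607 has the error.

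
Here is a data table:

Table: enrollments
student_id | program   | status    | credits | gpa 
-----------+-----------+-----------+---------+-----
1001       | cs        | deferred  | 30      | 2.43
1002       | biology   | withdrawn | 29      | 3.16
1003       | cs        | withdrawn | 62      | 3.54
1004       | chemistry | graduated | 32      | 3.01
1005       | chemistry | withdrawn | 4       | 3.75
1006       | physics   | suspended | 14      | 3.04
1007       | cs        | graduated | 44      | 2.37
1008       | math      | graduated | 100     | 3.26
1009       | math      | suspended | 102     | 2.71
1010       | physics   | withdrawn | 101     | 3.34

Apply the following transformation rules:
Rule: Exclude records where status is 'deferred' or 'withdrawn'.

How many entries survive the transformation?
5

Step 1: Count records to exclude
  - 1 (deferred) + 4 (withdrawn) = 5 records
Step 2: Total records: 10
Step 3: Remaining = 10 - 5 = 5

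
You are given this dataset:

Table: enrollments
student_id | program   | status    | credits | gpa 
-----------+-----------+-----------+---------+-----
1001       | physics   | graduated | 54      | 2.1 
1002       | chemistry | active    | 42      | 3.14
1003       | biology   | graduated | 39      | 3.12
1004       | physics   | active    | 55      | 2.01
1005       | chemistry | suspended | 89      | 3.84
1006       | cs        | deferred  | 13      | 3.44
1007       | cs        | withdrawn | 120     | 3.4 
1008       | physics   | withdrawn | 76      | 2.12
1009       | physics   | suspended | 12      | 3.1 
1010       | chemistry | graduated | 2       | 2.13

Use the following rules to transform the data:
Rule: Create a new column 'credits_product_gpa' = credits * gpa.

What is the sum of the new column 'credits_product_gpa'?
1474.57

Step 1: For each record, compute credits * gpa
Example calculations:
  54 * 2.1 = 113.4
  42 * 3.14 = 131.88
  39 * 3.12 = 121.68
  ...
Step 2: Sum all derived values
Step 3: Total = 1474.57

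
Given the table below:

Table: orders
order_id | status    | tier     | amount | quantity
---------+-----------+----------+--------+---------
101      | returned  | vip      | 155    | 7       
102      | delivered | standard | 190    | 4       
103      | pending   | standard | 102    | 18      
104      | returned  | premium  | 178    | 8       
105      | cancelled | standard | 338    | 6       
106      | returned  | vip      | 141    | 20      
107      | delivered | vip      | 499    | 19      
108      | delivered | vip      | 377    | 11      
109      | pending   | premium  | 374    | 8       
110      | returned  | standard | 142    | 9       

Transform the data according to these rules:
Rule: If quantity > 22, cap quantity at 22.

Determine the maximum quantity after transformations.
20

Step 1: Original maximum quantity = 20
Step 2: Check cap of 22 against maximum
Step 3: No records exceed the cap (max 20 <= cap 22), so no capping applies
Step 4: Maximum after transformation = 20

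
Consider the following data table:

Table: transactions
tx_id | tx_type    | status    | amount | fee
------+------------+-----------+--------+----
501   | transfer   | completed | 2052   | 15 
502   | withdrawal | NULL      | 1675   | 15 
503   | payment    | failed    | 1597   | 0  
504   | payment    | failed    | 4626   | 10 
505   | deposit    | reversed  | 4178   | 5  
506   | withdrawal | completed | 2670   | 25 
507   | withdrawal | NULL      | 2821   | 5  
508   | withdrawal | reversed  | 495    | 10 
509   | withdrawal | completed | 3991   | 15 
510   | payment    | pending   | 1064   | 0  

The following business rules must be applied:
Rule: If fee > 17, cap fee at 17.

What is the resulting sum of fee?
92

Step 1: 1 records have fee > 17
Step 2: These records originally summed to 25
Step 3: After capping: 1 × 17 = 17
Step 4: Unaffected records sum: 75
Step 5: Final sum = 17 + 75 = 92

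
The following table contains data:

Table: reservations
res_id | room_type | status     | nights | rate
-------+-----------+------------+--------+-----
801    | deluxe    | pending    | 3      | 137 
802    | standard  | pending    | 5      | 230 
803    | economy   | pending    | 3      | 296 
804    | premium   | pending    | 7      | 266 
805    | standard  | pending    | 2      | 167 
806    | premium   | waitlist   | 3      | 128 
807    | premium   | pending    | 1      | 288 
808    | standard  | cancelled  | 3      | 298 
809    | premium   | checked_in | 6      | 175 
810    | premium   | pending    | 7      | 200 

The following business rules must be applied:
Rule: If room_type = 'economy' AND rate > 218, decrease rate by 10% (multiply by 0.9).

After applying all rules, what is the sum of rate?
2155.4

Step 1: Find records where room_type = 'economy' AND rate > 218
Step 2: 1 records match, summing to 296
Step 3: After multiplier: 296 × 0.9 = 266.4
Step 4: Unaffected records sum: 1889
Step 5: Final sum = 266.4 + 1889 = 2155.4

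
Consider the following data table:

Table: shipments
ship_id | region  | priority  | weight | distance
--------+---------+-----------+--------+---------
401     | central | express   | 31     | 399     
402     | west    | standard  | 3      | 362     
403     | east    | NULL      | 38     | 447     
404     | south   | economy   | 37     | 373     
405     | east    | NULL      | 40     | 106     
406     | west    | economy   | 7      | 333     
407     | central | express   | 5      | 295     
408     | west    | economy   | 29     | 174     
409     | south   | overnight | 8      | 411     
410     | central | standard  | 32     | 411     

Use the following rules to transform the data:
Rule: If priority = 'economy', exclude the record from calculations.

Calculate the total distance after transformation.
2431

Step 1: Identify records where priority = 'economy'
Step 2: The excluded records sum to 880
Step 3: Original total distance = 3311
Step 4: Remaining total = 3311 - 880 = 2431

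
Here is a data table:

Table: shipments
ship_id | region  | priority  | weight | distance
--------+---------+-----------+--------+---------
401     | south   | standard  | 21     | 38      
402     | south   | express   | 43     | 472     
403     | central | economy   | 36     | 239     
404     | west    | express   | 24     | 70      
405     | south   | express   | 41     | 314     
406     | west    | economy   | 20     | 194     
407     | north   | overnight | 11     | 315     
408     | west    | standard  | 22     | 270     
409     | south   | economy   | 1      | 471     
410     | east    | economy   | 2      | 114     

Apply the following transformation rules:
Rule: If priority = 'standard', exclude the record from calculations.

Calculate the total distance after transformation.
2189

Step 1: Identify records where priority = 'standard'
Step 2: The excluded records sum to 308
Step 3: Original total distance = 2497
Step 4: Remaining total = 2497 - 308 = 2189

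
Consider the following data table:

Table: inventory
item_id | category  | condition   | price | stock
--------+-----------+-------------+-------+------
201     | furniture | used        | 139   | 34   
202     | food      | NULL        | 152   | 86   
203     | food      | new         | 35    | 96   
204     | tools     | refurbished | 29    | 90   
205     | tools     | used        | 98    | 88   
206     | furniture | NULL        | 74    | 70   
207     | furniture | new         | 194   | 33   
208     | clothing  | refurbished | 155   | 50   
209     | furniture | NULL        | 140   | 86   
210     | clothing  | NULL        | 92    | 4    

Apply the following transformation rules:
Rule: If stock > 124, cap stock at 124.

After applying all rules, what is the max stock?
96

Step 1: Original maximum stock = 96
Step 2: Check cap of 124 against maximum
Step 3: No records exceed the cap (max 96 <= cap 124), so no capping applies
Step 4: Maximum after transformation = 96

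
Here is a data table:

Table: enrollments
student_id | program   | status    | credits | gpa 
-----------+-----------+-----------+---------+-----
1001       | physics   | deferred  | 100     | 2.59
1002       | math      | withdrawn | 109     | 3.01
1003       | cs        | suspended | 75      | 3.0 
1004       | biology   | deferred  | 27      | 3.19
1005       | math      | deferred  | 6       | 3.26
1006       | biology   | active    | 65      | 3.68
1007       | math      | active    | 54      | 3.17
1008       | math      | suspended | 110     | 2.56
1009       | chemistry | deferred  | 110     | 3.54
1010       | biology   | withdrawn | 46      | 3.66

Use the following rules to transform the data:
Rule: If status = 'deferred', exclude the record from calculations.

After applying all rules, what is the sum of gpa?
19.08

Step 1: Identify records where status = 'deferred'
Step 2: The excluded records sum to 12.58
Step 3: Original total gpa = 31.66
Step 4: Remaining total = 31.66 - 12.58 = 19.08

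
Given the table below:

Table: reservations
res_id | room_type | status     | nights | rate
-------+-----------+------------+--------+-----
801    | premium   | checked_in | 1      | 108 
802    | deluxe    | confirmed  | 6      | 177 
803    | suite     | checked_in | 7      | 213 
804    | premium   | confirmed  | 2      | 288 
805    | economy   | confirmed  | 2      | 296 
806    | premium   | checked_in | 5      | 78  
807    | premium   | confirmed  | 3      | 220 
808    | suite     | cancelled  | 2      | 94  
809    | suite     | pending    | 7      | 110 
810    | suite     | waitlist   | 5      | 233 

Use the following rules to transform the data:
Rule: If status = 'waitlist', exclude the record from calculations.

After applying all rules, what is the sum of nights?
35

Step 1: Identify records where status = 'waitlist'
Step 2: The excluded records sum to 5
Step 3: Original total nights = 40
Step 4: Remaining total = 40 - 5 = 35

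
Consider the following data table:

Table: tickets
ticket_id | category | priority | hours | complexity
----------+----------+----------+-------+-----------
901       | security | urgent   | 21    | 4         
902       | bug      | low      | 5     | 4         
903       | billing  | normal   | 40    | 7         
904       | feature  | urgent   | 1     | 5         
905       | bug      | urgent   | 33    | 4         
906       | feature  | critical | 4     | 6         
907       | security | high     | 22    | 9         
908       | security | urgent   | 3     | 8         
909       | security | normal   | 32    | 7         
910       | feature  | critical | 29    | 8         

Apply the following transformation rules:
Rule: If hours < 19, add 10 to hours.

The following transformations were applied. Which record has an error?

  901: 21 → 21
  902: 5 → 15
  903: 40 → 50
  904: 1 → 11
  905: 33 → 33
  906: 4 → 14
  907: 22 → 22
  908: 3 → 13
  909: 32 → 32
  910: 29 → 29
Record 903 has an error. The correct transformed value should be 40, not 50.

Step 1: Check each record against the rule
Step 2: Record 903 has hours = 40
Step 3: Since 40 >= 19, the bonus should not have been applied
Step 4: Correct value = 40, but claimed value = 50
Conclusion: Record 903 has the error.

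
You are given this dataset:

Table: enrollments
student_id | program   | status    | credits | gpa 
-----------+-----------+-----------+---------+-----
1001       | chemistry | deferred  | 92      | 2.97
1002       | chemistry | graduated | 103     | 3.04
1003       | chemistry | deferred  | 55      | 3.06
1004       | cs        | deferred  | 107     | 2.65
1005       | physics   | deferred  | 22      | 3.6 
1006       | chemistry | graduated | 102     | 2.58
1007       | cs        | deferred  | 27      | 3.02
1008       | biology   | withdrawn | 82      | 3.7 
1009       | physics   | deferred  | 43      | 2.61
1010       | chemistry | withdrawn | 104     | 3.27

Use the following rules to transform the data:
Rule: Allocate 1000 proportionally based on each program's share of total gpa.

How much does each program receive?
biology: 121.31, chemistry: 489.18, cs: 185.9, physics: 203.61

Step 1: Calculate total gpa = 30.5
Step 2: Calculate each program's proportion:
  biology: 3.7/30.5 = 12.13% → 121.31
  chemistry: 14.92/30.5 = 48.92% → 489.18
  cs: 5.67/30.5 = 18.59% → 185.9
  physics: 6.21/30.5 = 20.36% → 203.61
Step 3: Verify: sum of allocations ≈ 1000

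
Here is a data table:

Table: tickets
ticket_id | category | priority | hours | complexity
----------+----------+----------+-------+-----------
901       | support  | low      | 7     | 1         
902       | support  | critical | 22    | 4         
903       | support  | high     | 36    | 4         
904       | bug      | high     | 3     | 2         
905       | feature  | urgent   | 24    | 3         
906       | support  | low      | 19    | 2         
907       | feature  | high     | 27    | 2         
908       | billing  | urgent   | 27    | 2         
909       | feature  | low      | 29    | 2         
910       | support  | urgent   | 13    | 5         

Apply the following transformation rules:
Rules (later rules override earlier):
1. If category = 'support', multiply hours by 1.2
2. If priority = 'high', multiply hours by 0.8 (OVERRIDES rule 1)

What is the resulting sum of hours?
206.0

Step 1: Rule 2 takes priority for records with priority = 'high'
  - 3 records: 66 × 0.8 = 52.8
Step 2: Rule 1 applies to remaining records with category = 'support'
  - 4 records: 61 × 1.2 = 73.2
Step 3: Other records unchanged: 80
Step 4: Final sum = 52.8 + 73.2 + 80 = 206.0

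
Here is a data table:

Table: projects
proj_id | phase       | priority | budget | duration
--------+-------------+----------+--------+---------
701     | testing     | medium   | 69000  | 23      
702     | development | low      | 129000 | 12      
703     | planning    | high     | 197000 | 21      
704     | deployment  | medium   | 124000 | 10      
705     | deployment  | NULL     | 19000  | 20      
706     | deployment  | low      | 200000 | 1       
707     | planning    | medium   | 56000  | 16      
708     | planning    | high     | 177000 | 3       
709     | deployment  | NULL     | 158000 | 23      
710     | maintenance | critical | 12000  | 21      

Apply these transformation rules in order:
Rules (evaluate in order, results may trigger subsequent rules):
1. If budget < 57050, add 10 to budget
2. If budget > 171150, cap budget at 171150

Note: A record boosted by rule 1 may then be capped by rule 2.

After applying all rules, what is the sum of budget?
1080480

Step 1: Apply rule 1 to records with budget < 57050
  - 3 records get bonus of 10
  - Of these, 0 records then exceed 171150 and get capped
Step 2: Apply rule 2 to records with budget > 171150
  - 3 records (original) are capped
Step 3: Calculate final sum = 1080480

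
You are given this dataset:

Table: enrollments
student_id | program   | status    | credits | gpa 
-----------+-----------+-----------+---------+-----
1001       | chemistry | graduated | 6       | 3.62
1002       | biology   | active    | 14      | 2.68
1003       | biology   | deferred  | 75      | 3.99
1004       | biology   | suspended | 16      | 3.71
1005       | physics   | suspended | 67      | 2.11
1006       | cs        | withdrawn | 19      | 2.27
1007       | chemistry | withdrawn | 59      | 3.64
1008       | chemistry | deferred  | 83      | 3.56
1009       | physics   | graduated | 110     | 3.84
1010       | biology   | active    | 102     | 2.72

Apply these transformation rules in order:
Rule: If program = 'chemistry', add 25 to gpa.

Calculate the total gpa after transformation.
107.14

Step 1: Count records where program = 'chemistry': 3
Step 2: Total bonus added: 3 × 25 = 75
Step 3: Original sum of gpa: 32.14
Step 4: Final sum = 32.14 + 75 = 107.14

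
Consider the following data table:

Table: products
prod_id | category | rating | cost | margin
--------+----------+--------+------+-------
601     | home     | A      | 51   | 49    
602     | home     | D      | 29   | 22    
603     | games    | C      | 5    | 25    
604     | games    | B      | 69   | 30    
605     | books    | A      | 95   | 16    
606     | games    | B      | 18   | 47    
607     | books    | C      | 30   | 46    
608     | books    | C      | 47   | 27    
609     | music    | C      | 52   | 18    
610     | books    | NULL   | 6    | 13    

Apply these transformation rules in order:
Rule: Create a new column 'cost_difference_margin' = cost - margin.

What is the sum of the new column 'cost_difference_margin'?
109

Step 1: For each record, compute cost - margin
Example calculations:
  51 - 49 = 2
  29 - 22 = 7
  5 - 25 = -20
  ...
Step 2: Sum all derived values
Step 3: Total = 109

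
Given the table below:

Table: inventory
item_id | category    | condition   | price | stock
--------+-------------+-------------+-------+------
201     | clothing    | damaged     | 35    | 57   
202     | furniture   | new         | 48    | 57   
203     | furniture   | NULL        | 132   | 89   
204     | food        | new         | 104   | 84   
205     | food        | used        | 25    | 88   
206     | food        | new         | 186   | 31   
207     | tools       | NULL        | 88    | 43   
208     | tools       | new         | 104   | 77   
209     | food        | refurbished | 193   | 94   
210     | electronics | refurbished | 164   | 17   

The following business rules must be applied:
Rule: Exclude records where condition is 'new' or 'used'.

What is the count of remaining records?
5

Step 1: Count records to exclude
  - 4 (new) + 1 (used) = 5 records
Step 2: Total records: 10
Step 3: Remaining = 10 - 5 = 5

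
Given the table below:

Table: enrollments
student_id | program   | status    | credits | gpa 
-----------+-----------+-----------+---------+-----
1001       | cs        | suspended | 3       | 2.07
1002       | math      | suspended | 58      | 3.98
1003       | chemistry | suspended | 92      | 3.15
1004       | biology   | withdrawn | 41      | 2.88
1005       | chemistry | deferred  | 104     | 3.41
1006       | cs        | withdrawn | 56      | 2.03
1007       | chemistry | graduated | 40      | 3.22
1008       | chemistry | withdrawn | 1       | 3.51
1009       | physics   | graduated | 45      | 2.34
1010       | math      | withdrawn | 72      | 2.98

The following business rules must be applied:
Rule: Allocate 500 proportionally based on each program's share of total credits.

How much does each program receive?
biology: 40.04, chemistry: 231.45, cs: 57.62, math: 126.95, physics: 43.95

Step 1: Calculate total credits = 512
Step 2: Calculate each program's proportion:
  biology: 41/512 = 8.01% → 40.04
  chemistry: 237/512 = 46.29% → 231.45
  cs: 59/512 = 11.52% → 57.62
  math: 130/512 = 25.39% → 126.95
  physics: 45/512 = 8.79% → 43.95
Step 3: Verify: sum of allocations ≈ 500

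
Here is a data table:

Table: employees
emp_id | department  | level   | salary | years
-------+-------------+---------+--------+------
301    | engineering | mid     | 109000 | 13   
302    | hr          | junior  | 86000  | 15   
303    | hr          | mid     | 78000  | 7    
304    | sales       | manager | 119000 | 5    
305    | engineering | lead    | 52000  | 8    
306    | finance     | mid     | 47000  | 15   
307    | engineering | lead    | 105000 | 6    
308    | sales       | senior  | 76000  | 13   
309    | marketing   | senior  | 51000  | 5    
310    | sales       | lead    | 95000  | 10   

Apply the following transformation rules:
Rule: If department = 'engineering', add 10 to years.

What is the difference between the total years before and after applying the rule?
30

Step 1: Original sum of years = 97
Step 2: 3 records have department = 'engineering'
Step 3: Each affected record changes by 10
Step 4: Total change = 3 × 10 = 30
Step 5: New sum = 97 + 30 = 127
Step 6: Difference = |127 - 97| = 30
        (Sum increased by 30)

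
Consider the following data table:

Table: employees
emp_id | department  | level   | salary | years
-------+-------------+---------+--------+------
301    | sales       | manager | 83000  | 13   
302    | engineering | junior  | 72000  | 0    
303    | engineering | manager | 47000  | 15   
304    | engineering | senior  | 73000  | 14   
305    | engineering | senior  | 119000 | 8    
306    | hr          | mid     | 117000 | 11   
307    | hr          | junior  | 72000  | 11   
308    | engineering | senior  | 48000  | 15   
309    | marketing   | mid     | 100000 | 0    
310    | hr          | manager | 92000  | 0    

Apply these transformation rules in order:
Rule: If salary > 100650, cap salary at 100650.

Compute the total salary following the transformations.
788300

Step 1: 2 records have salary > 100650
Step 2: These records originally summed to 236000
Step 3: After capping: 2 × 100650 = 201300
Step 4: Unaffected records sum: 587000
Step 5: Final sum = 201300 + 587000 = 788300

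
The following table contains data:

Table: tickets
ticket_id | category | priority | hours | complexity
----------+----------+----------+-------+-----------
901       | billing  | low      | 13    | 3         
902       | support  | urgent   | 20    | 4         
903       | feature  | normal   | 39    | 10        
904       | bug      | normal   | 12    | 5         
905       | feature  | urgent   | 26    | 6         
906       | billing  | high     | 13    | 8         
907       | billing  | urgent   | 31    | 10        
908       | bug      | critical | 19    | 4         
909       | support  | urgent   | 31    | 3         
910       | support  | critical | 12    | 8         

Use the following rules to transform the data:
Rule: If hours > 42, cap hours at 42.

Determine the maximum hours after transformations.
39

Step 1: Original maximum hours = 39
Step 2: Check cap of 42 against maximum
Step 3: No records exceed the cap (max 39 <= cap 42), so no capping applies
Step 4: Maximum after transformation = 39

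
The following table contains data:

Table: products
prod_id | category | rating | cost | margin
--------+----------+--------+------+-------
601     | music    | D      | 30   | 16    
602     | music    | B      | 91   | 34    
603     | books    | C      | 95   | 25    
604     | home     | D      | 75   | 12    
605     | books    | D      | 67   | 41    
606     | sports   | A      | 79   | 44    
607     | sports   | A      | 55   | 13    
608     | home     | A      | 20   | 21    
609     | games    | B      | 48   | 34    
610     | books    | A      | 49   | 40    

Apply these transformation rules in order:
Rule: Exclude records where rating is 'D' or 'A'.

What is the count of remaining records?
3

Step 1: Count records to exclude
  - 3 (D) + 4 (A) = 7 records
Step 2: Total records: 10
Step 3: Remaining = 10 - 7 = 3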